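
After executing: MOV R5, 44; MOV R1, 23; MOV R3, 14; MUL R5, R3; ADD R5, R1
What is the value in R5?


Register state trace:
  MOV R5, 44  → R5 = 44
  MOV R1, 23  → R1 = 23
  MOV R3, 14  → R3 = 14
  MUL R5, R3  → R5 = 44 * 14 = 616
  ADD R5, R1  → R5 = 616 + 23 = 639
Final: R5 = 639

639


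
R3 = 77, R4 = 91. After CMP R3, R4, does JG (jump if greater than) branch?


Trace:
  R3 = 77, R4 = 91
  CMP R3, R4  → compares 77 vs 91
  JG checks: is 77 greater than 91?
  77 < 91, so condition is false
Branch taken: No

No


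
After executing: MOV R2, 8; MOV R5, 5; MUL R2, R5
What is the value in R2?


Register state trace:
  MOV R2, 8  → R2 = 8
  MOV R5, 5  → R5 = 5
  MUL R2, R5  → R2 = 8 * 5 = 40
Final: R2 = 40

40


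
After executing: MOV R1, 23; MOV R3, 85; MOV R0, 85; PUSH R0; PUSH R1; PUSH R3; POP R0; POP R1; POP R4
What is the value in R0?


Stack trace (top is rightmost):
  MOV R1, 23  → R1 = 23
  MOV R3, 85  → R3 = 85
  MOV R0, 85  → R0 = 85
  PUSH R0  → stack: [85]
  PUSH R1  → stack: [85, 23]
  PUSH R3  → stack: [85, 23, 85]
  POP R0  → R0 = 85, stack: [85, 23]
  POP R1  → R1 = 23, stack: [85]
  POP R4  → R4 = 85, stack: []
Final: R0 = 85

85


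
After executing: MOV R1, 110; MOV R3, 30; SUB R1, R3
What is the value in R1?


Register state trace:
  MOV R1, 110  → R1 = 110
  MOV R3, 30  → R3 = 30
  SUB R1, R3  → R1 = 110 - 30 = 80
Final: R1 = 80

80


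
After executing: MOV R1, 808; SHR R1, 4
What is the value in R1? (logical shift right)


Register state trace:
  MOV R1, 808  → R1 = 808
  SHR R1, 4  → R1 = 808 >> 4 = 808 // 2^4 = 50
Final: R1 = 50

50


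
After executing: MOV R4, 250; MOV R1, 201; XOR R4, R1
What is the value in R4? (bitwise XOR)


Register state trace:
  MOV R4, 250  → R4 = 250 (0b11111010)
  MOV R1, 201  → R1 = 201 (0b11001001)
  XOR R4, R1  → R4 = 250 XOR 201 = 51 (0b00110011)
Final: R4 = 51

51


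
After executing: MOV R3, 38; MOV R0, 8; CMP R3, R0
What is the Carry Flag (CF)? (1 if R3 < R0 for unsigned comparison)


Register state trace:
  MOV R3, 38  → R3 = 38
  MOV R0, 8  → R0 = 8
  CMP R3, R0  → unsigned 38 - 8: no borrow
  38 >= 8, so CF = 0
CF = 0

0


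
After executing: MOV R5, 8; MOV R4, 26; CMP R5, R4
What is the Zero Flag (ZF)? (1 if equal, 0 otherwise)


Register state trace:
  MOV R5, 8  → R5 = 8
  MOV R4, 26  → R4 = 26
  CMP R5, R4  → computes 8 - 26 = -18
  Result is nonzero, so values are not equal
ZF = 0

0


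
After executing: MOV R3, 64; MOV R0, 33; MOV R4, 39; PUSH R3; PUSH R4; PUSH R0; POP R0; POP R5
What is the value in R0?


Stack trace (top is rightmost):
  MOV R3, 64  → R3 = 64
  MOV R0, 33  → R0 = 33
  MOV R4, 39  → R4 = 39
  PUSH R3  → stack: [64]
  PUSH R4  → stack: [64, 39]
  PUSH R0  → stack: [64, 39, 33]
  POP R0  → R0 = 33, stack: [64, 39]
  POP R5  → R5 = 39, stack: [64]
Final: R0 = 33

33


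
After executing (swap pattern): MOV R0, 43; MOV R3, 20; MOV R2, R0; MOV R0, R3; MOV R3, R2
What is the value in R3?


Register state trace (swap pattern):
  MOV R0, 43  → R0 = 43
  MOV R3, 20  → R3 = 20
  MOV R2, R0  → R2 = 43  (save R0)
  MOV R0, R3  → R0 = 20  (R0 gets R3's value)
  MOV R3, R2  → R3 = 43  (R3 gets saved value)
Final: R3 = 43

43


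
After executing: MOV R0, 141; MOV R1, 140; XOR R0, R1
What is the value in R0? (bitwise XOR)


Register state trace:
  MOV R0, 141  → R0 = 141 (0b10001101)
  MOV R1, 140  → R1 = 140 (0b10001100)
  XOR R0, R1  → R0 = 141 XOR 140 = 1 (0b00000001)
Final: R0 = 1

1


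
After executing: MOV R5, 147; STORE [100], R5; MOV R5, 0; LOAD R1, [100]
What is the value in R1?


Register and memory trace:
  MOV R5, 147  → R5 = 147
  STORE [100], R5  → mem[100] = 147
  MOV R5, 0  → R5 = 0
  LOAD R1, [100]  → R1 = mem[100] = 147
Final: R1 = 147

147


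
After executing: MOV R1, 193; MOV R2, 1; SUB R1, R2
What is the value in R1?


Register state trace:
  MOV R1, 193  → R1 = 193
  MOV R2, 1  → R2 = 1
  SUB R1, R2  → R1 = 193 - 1 = 192
Final: R1 = 192

192


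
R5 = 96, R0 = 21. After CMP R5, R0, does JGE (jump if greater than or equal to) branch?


Trace:
  R5 = 96, R0 = 21
  CMP R5, R0  → compares 96 vs 21
  JGE checks: is 96 greater than or equal to 21?
  96 > 21, so condition is true
Branch taken: Yes

Yes


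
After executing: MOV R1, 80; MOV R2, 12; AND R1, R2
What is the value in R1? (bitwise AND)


Register state trace:
  MOV R1, 80  → R1 = 80 (0b01010000)
  MOV R2, 12  → R2 = 12 (0b00001100)
  AND R1, R2  → R1 = 80 AND 12 = 0 (0b00000000)
Final: R1 = 0

0


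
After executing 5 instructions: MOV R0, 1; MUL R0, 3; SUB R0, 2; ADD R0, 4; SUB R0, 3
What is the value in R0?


Register state trace:
  MOV R0, 1  → R0 = 1
  MUL R0, 3  → R0 = 1 * 3 = 3
  SUB R0, 2  → R0 = 3 - 2 = 1
  ADD R0, 4  → R0 = 1 + 4 = 5
  SUB R0, 3  → R0 = 5 - 3 = 2
Final: R0 = 2

2


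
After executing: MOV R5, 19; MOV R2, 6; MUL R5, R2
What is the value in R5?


Register state trace:
  MOV R5, 19  → R5 = 19
  MOV R2, 6  → R2 = 6
  MUL R5, R2  → R5 = 19 * 6 = 114
Final: R5 = 114

114


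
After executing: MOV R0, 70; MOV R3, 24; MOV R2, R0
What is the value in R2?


Register state trace:
  MOV R0, 70  → R0 = 70
  MOV R3, 24  → R3 = 24
  MOV R2, R0  → R2 = 70
Final: R2 = 70

70


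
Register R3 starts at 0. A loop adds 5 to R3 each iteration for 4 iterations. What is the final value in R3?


Starting value: R3 = 0
  Iter 1: R3 = 0 + 5 = 5
  Iter 2: R3 = 5 + 5 = 10
  Iter 3: R3 = 10 + 5 = 15
  Iter 4: R3 = 15 + 5 = 20
Final: R3 = 20

20


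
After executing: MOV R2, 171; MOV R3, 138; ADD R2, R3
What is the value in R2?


Register state trace:
  MOV R2, 171  → R2 = 171
  MOV R3, 138  → R3 = 138
  ADD R2, R3  → R2 = 171 + 138 = 309
Final: R2 = 309

309


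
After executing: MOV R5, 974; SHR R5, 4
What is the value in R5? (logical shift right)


Register state trace:
  MOV R5, 974  → R5 = 974
  SHR R5, 4  → R5 = 974 >> 4 = 974 // 2^4 = 60
Final: R5 = 60

60


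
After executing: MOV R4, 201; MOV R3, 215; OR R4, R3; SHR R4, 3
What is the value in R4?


Register state trace:
  MOV R4, 201  → R4 = 201 (0b11001001)
  MOV R3, 215  → R3 = 215 (0b11010111)
  OR R4, R3  → R4 = 201 OR 215 = 223 (0b11011111)
  SHR R4, 3  → R4 = 223 >> 3 = 27
Final: R4 = 27

27


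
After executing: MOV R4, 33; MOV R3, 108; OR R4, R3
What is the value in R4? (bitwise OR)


Register state trace:
  MOV R4, 33  → R4 = 33 (0b00100001)
  MOV R3, 108  → R3 = 108 (0b01101100)
  OR R4, R3   → R4 = 33 OR 108 = 109 (0b01101101)
Final: R4 = 109

109


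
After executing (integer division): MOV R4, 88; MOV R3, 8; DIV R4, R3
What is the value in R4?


Register state trace:
  MOV R4, 88  → R4 = 88
  MOV R3, 8  → R3 = 8
  DIV R4, R3  → R4 = 88 // 8 = 11
Final: R4 = 11

11


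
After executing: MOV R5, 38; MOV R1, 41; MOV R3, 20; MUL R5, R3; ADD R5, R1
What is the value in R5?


Register state trace:
  MOV R5, 38  → R5 = 38
  MOV R1, 41  → R1 = 41
  MOV R3, 20  → R3 = 20
  MUL R5, R3  → R5 = 38 * 20 = 760
  ADD R5, R1  → R5 = 760 + 41 = 801
Final: R5 = 801

801


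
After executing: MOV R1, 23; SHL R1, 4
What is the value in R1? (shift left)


Register state trace:
  MOV R1, 23  → R1 = 23
  SHL R1, 4  → R1 = 23 << 4 = 23 * 2^4 = 368
Final: R1 = 368

368


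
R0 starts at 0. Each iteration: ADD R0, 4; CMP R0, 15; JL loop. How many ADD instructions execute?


Loop trace (R0 starts at 0, target 15, step 4):
  ADD #1: R0 = 0 + 4 = 4  → 4 < 15, loop
  ADD #2: R0 = 4 + 4 = 8  → 8 < 15, loop
  ADD #3: R0 = 8 + 4 = 12  → 12 < 15, loop
  ADD #4: R0 = 12 + 4 = 16  → 16 >= 15, exit
Total ADD instructions: 4

4


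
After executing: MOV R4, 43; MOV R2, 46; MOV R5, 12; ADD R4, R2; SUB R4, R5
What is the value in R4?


Register state trace:
  MOV R4, 43  → R4 = 43
  MOV R2, 46  → R2 = 46
  MOV R5, 12  → R5 = 12
  ADD R4, R2  → R4 = 43 + 46 = 89
  SUB R4, R5  → R4 = 89 - 12 = 77
Final: R4 = 77

77


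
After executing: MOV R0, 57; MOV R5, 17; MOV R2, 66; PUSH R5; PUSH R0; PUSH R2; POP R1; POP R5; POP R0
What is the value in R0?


Stack trace (top is rightmost):
  MOV R0, 57  → R0 = 57
  MOV R5, 17  → R5 = 17
  MOV R2, 66  → R2 = 66
  PUSH R5  → stack: [17]
  PUSH R0  → stack: [17, 57]
  PUSH R2  → stack: [17, 57, 66]
  POP R1  → R1 = 66, stack: [17, 57]
  POP R5  → R5 = 57, stack: [17]
  POP R0  → R0 = 17, stack: []
Final: R0 = 17

17


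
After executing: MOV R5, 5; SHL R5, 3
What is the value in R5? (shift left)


Register state trace:
  MOV R5, 5  → R5 = 5
  SHL R5, 3  → R5 = 5 << 3 = 5 * 2^3 = 40
Final: R5 = 40

40


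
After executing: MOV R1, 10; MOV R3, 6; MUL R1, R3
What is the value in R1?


Register state trace:
  MOV R1, 10  → R1 = 10
  MOV R3, 6  → R3 = 6
  MUL R1, R3  → R1 = 10 * 6 = 60
Final: R1 = 60

60


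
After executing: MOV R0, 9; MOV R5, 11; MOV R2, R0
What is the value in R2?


Register state trace:
  MOV R0, 9  → R0 = 9
  MOV R5, 11  → R5 = 11
  MOV R2, R0  → R2 = 9
Final: R2 = 9

9


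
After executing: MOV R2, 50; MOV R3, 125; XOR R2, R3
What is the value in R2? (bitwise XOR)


Register state trace:
  MOV R2, 50  → R2 = 50 (0b00110010)
  MOV R3, 125  → R3 = 125 (0b01111101)
  XOR R2, R3  → R2 = 50 XOR 125 = 79 (0b01001111)
Final: R2 = 79

79


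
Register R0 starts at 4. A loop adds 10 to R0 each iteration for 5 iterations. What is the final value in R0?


Starting value: R0 = 4
  Iter 1: R0 = 4 + 10 = 14
  Iter 2: R0 = 14 + 10 = 24
  Iter 3: R0 = 24 + 10 = 34
  Iter 4: R0 = 34 + 10 = 44
  Iter 5: R0 = 44 + 10 = 54
Final: R0 = 54

54


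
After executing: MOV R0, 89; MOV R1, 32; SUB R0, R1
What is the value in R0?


Register state trace:
  MOV R0, 89  → R0 = 89
  MOV R1, 32  → R1 = 32
  SUB R0, R1  → R0 = 89 - 32 = 57
Final: R0 = 57

57


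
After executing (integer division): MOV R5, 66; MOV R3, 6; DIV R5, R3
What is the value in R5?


Register state trace:
  MOV R5, 66  → R5 = 66
  MOV R3, 6  → R3 = 6
  DIV R5, R3  → R5 = 66 // 6 = 11
Final: R5 = 11

11


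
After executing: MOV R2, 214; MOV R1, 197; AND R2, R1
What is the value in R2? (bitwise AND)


Register state trace:
  MOV R2, 214  → R2 = 214 (0b11010110)
  MOV R1, 197  → R1 = 197 (0b11000101)
  AND R2, R1  → R2 = 214 AND 197 = 196 (0b11000100)
Final: R2 = 196

196


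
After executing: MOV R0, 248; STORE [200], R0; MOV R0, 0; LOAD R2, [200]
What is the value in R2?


Register and memory trace:
  MOV R0, 248  → R0 = 248
  STORE [200], R0  → mem[200] = 248
  MOV R0, 0  → R0 = 0
  LOAD R2, [200]  → R2 = mem[200] = 248
Final: R2 = 248

248


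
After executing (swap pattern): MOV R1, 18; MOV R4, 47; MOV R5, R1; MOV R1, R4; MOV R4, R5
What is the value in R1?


Register state trace (swap pattern):
  MOV R1, 18  → R1 = 18
  MOV R4, 47  → R4 = 47
  MOV R5, R1  → R5 = 18  (save R1)
  MOV R1, R4  → R1 = 47  (R1 gets R4's value)
  MOV R4, R5  → R4 = 18  (R4 gets saved value)
Final: R1 = 47

47


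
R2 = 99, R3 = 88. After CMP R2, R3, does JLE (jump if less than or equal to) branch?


Trace:
  R2 = 99, R3 = 88
  CMP R2, R3  → compares 99 vs 88
  JLE checks: is 99 less than or equal to 88?
  99 > 88, so condition is false
Branch taken: No

No


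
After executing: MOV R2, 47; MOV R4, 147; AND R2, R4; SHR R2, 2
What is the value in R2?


Register state trace:
  MOV R2, 47  → R2 = 47 (0b00101111)
  MOV R4, 147  → R4 = 147 (0b10010011)
  AND R2, R4  → R2 = 47 AND 147 = 3 (0b00000011)
  SHR R2, 2  → R2 = 3 >> 2 = 0
Final: R2 = 0

0


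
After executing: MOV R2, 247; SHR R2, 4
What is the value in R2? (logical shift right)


Register state trace:
  MOV R2, 247  → R2 = 247
  SHR R2, 4  → R2 = 247 >> 4 = 247 // 2^4 = 15
Final: R2 = 15

15


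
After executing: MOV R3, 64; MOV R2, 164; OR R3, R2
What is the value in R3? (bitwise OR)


Register state trace:
  MOV R3, 64  → R3 = 64 (0b01000000)
  MOV R2, 164  → R2 = 164 (0b10100100)
  OR R3, R2   → R3 = 64 OR 164 = 228 (0b11100100)
Final: R3 = 228

228


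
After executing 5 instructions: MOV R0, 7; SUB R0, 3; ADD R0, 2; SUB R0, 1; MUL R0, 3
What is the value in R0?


Register state trace:
  MOV R0, 7  → R0 = 7
  SUB R0, 3  → R0 = 7 - 3 = 4
  ADD R0, 2  → R0 = 4 + 2 = 6
  SUB R0, 1  → R0 = 6 - 1 = 5
  MUL R0, 3  → R0 = 5 * 3 = 15
Final: R0 = 15

15


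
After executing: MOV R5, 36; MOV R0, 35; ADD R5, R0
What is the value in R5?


Register state trace:
  MOV R5, 36  → R5 = 36
  MOV R0, 35  → R0 = 35
  ADD R5, R0  → R5 = 36 + 35 = 71
Final: R5 = 71

71


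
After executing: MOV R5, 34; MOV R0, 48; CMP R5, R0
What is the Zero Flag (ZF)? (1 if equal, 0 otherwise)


Register state trace:
  MOV R5, 34  → R5 = 34
  MOV R0, 48  → R0 = 48
  CMP R5, R0  → computes 34 - 48 = -14
  Result is nonzero, so values are not equal
ZF = 0

0


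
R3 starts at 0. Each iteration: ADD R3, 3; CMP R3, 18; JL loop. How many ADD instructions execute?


Loop trace (R3 starts at 0, target 18, step 3):
  ADD #1: R3 = 0 + 3 = 3  → 3 < 18, loop
  ADD #2: R3 = 3 + 3 = 6  → 6 < 18, loop
  ADD #3: R3 = 6 + 3 = 9  → 9 < 18, loop
  ADD #4: R3 = 9 + 3 = 12  → 12 < 18, loop
  ADD #5: R3 = 12 + 3 = 15  → 15 < 18, loop
  ADD #6: R3 = 15 + 3 = 18  → 18 >= 18, exit
Total ADD instructions: 6

6


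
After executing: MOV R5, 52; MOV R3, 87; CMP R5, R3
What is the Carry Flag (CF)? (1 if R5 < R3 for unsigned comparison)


Register state trace:
  MOV R5, 52  → R5 = 52
  MOV R3, 87  → R3 = 87
  CMP R5, R3  → unsigned 52 - 87: borrow occurs
  52 < 87, so CF = 1
CF = 1

1


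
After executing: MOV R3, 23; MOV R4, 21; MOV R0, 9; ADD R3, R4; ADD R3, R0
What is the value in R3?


Register state trace:
  MOV R3, 23  → R3 = 23
  MOV R4, 21  → R4 = 21
  MOV R0, 9  → R0 = 9
  ADD R3, R4  → R3 = 23 + 21 = 44
  ADD R3, R0  → R3 = 44 + 9 = 53
Final: R3 = 53

53


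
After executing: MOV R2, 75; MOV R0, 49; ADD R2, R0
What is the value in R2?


Register state trace:
  MOV R2, 75  → R2 = 75
  MOV R0, 49  → R0 = 49
  ADD R2, R0  → R2 = 75 + 49 = 124
Final: R2 = 124

124


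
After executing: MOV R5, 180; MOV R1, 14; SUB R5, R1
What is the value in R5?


Register state trace:
  MOV R5, 180  → R5 = 180
  MOV R1, 14  → R1 = 14
  SUB R5, R1  → R5 = 180 - 14 = 166
Final: R5 = 166

166


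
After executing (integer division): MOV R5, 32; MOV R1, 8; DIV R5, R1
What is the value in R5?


Register state trace:
  MOV R5, 32  → R5 = 32
  MOV R1, 8  → R1 = 8
  DIV R5, R1  → R5 = 32 // 8 = 4
Final: R5 = 4

4


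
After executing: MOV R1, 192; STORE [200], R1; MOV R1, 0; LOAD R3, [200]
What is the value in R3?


Register and memory trace:
  MOV R1, 192  → R1 = 192
  STORE [200], R1  → mem[200] = 192
  MOV R1, 0  → R1 = 0
  LOAD R3, [200]  → R3 = mem[200] = 192
Final: R3 = 192

192


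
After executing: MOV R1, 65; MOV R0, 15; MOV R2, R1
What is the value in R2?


Register state trace:
  MOV R1, 65  → R1 = 65
  MOV R0, 15  → R0 = 15
  MOV R2, R1  → R2 = 65
Final: R2 = 65

65


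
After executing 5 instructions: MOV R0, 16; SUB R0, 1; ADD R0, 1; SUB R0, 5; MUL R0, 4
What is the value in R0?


Register state trace:
  MOV R0, 16  → R0 = 16
  SUB R0, 1  → R0 = 16 - 1 = 15
  ADD R0, 1  → R0 = 15 + 1 = 16
  SUB R0, 5  → R0 = 16 - 5 = 11
  MUL R0, 4  → R0 = 11 * 4 = 44
Final: R0 = 44

44


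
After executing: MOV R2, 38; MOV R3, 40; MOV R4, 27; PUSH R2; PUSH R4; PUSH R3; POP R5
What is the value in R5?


Stack trace (top is rightmost):
  MOV R2, 38  → R2 = 38
  MOV R3, 40  → R3 = 40
  MOV R4, 27  → R4 = 27
  PUSH R2  → stack: [38]
  PUSH R4  → stack: [38, 27]
  PUSH R3  → stack: [38, 27, 40]
  POP R5  → R5 = 40, stack: [38, 27]
Final: R5 = 40

40


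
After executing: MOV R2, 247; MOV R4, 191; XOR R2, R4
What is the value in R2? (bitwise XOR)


Register state trace:
  MOV R2, 247  → R2 = 247 (0b11110111)
  MOV R4, 191  → R4 = 191 (0b10111111)
  XOR R2, R4  → R2 = 247 XOR 191 = 72 (0b01001000)
Final: R2 = 72

72


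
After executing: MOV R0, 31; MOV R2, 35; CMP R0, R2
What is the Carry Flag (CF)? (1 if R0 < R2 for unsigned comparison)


Register state trace:
  MOV R0, 31  → R0 = 31
  MOV R2, 35  → R2 = 35
  CMP R0, R2  → unsigned 31 - 35: borrow occurs
  31 < 35, so CF = 1
CF = 1

1


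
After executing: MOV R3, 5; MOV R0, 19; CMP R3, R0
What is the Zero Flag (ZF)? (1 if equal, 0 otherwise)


Register state trace:
  MOV R3, 5  → R3 = 5
  MOV R0, 19  → R0 = 19
  CMP R3, R0  → computes 5 - 19 = -14
  Result is nonzero, so values are not equal
ZF = 0

0


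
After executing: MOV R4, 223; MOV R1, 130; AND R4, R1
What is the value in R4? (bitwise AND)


Register state trace:
  MOV R4, 223  → R4 = 223 (0b11011111)
  MOV R1, 130  → R1 = 130 (0b10000010)
  AND R4, R1  → R4 = 223 AND 130 = 130 (0b10000010)
Final: R4 = 130

130


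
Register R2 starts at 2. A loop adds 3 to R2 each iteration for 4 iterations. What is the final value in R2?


Starting value: R2 = 2
  Iter 1: R2 = 2 + 3 = 5
  Iter 2: R2 = 5 + 3 = 8
  Iter 3: R2 = 8 + 3 = 11
  Iter 4: R2 = 11 + 3 = 14
Final: R2 = 14

14


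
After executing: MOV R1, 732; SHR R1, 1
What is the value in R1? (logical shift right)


Register state trace:
  MOV R1, 732  → R1 = 732
  SHR R1, 1  → R1 = 732 >> 1 = 732 // 2^1 = 366
Final: R1 = 366

366


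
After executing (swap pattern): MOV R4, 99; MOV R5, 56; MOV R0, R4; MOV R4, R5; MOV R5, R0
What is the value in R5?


Register state trace (swap pattern):
  MOV R4, 99  → R4 = 99
  MOV R5, 56  → R5 = 56
  MOV R0, R4  → R0 = 99  (save R4)
  MOV R4, R5  → R4 = 56  (R4 gets R5's value)
  MOV R5, R0  → R5 = 99  (R5 gets saved value)
Final: R5 = 99

99


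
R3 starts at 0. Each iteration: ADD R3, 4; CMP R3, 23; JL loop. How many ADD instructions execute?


Loop trace (R3 starts at 0, target 23, step 4):
  ADD #1: R3 = 0 + 4 = 4  → 4 < 23, loop
  ADD #2: R3 = 4 + 4 = 8  → 8 < 23, loop
  ADD #3: R3 = 8 + 4 = 12  → 12 < 23, loop
  ADD #4: R3 = 12 + 4 = 16  → 16 < 23, loop
  ADD #5: R3 = 16 + 4 = 20  → 20 < 23, loop
  ADD #6: R3 = 20 + 4 = 24  → 24 >= 23, exit
Total ADD instructions: 6

6


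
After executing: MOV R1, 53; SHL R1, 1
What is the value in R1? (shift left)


Register state trace:
  MOV R1, 53  → R1 = 53
  SHL R1, 1  → R1 = 53 << 1 = 53 * 2^1 = 106
Final: R1 = 106

106


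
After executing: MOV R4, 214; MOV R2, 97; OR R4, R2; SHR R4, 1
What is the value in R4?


Register state trace:
  MOV R4, 214  → R4 = 214 (0b11010110)
  MOV R2, 97  → R2 = 97 (0b01100001)
  OR R4, R2  → R4 = 214 OR 97 = 247 (0b11110111)
  SHR R4, 1  → R4 = 247 >> 1 = 123
Final: R4 = 123

123


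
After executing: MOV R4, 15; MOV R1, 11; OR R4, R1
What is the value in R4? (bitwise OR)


Register state trace:
  MOV R4, 15  → R4 = 15 (0b00001111)
  MOV R1, 11  → R1 = 11 (0b00001011)
  OR R4, R1   → R4 = 15 OR 11 = 15 (0b00001111)
Final: R4 = 15

15


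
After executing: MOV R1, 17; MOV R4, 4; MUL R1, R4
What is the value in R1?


Register state trace:
  MOV R1, 17  → R1 = 17
  MOV R4, 4  → R4 = 4
  MUL R1, R4  → R1 = 17 * 4 = 68
Final: R1 = 68

68


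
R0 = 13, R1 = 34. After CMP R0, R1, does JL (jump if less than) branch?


Trace:
  R0 = 13, R1 = 34
  CMP R0, R1  → compares 13 vs 34
  JL checks: is 13 less than 34?
  13 < 34, so condition is true
Branch taken: Yes

Yes


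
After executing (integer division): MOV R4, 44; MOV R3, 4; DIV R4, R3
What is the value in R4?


Register state trace:
  MOV R4, 44  → R4 = 44
  MOV R3, 4  → R3 = 4
  DIV R4, R3  → R4 = 44 // 4 = 11
Final: R4 = 11

11


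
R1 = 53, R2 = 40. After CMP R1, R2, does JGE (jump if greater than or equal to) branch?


Trace:
  R1 = 53, R2 = 40
  CMP R1, R2  → compares 53 vs 40
  JGE checks: is 53 greater than or equal to 40?
  53 > 40, so condition is true
Branch taken: Yes

Yes


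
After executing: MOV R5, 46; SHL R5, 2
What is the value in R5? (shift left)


Register state trace:
  MOV R5, 46  → R5 = 46
  SHL R5, 2  → R5 = 46 << 2 = 46 * 2^2 = 184
Final: R5 = 184

184


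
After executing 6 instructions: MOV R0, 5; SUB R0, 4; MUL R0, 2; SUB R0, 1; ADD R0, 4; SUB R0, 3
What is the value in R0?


Register state trace:
  MOV R0, 5  → R0 = 5
  SUB R0, 4  → R0 = 5 - 4 = 1
  MUL R0, 2  → R0 = 1 * 2 = 2
  SUB R0, 1  → R0 = 2 - 1 = 1
  ADD R0, 4  → R0 = 1 + 4 = 5
  SUB R0, 3  → R0 = 5 - 3 = 2
Final: R0 = 2

2


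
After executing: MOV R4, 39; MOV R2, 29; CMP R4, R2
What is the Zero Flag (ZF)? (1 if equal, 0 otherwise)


Register state trace:
  MOV R4, 39  → R4 = 39
  MOV R2, 29  → R2 = 29
  CMP R4, R2  → computes 39 - 29 = 10
  Result is nonzero, so values are not equal
ZF = 0

0


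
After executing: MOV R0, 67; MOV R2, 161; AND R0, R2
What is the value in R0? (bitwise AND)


Register state trace:
  MOV R0, 67  → R0 = 67 (0b01000011)
  MOV R2, 161  → R2 = 161 (0b10100001)
  AND R0, R2  → R0 = 67 AND 161 = 1 (0b00000001)
Final: R0 = 1

1


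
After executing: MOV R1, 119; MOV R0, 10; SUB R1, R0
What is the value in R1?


Register state trace:
  MOV R1, 119  → R1 = 119
  MOV R0, 10  → R0 = 10
  SUB R1, R0  → R1 = 119 - 10 = 109
Final: R1 = 109

109


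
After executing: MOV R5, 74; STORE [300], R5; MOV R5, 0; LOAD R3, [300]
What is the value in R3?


Register and memory trace:
  MOV R5, 74  → R5 = 74
  STORE [300], R5  → mem[300] = 74
  MOV R5, 0  → R5 = 0
  LOAD R3, [300]  → R3 = mem[300] = 74
Final: R3 = 74

74


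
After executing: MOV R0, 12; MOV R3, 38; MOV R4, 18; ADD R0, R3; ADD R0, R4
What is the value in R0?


Register state trace:
  MOV R0, 12  → R0 = 12
  MOV R3, 38  → R3 = 38
  MOV R4, 18  → R4 = 18
  ADD R0, R3  → R0 = 12 + 38 = 50
  ADD R0, R4  → R0 = 50 + 18 = 68
Final: R0 = 68

68


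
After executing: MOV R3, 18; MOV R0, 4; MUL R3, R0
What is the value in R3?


Register state trace:
  MOV R3, 18  → R3 = 18
  MOV R0, 4  → R0 = 4
  MUL R3, R0  → R3 = 18 * 4 = 72
Final: R3 = 72

72


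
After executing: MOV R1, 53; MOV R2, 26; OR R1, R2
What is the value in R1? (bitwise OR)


Register state trace:
  MOV R1, 53  → R1 = 53 (0b00110101)
  MOV R2, 26  → R2 = 26 (0b00011010)
  OR R1, R2   → R1 = 53 OR 26 = 63 (0b00111111)
Final: R1 = 63

63


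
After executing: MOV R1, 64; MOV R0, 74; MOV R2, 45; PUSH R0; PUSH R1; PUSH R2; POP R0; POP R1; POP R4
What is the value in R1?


Stack trace (top is rightmost):
  MOV R1, 64  → R1 = 64
  MOV R0, 74  → R0 = 74
  MOV R2, 45  → R2 = 45
  PUSH R0  → stack: [74]
  PUSH R1  → stack: [74, 64]
  PUSH R2  → stack: [74, 64, 45]
  POP R0  → R0 = 45, stack: [74, 64]
  POP R1  → R1 = 64, stack: [74]
  POP R4  → R4 = 74, stack: []
Final: R1 = 64

64


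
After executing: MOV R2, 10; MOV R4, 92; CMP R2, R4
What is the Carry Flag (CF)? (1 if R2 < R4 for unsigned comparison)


Register state trace:
  MOV R2, 10  → R2 = 10
  MOV R4, 92  → R4 = 92
  CMP R2, R4  → unsigned 10 - 92: borrow occurs
  10 < 92, so CF = 1
CF = 1

1


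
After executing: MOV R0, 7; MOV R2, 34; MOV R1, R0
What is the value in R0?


Register state trace:
  MOV R0, 7  → R0 = 7
  MOV R2, 34  → R2 = 34
  MOV R1, R0  → R1 = 7
Final: R0 = 7

7


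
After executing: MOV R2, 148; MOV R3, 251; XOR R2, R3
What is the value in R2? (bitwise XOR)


Register state trace:
  MOV R2, 148  → R2 = 148 (0b10010100)
  MOV R3, 251  → R3 = 251 (0b11111011)
  XOR R2, R3  → R2 = 148 XOR 251 = 111 (0b01101111)
Final: R2 = 111

111


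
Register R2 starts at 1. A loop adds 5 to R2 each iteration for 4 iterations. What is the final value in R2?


Starting value: R2 = 1
  Iter 1: R2 = 1 + 5 = 6
  Iter 2: R2 = 6 + 5 = 11
  Iter 3: R2 = 11 + 5 = 16
  Iter 4: R2 = 16 + 5 = 21
Final: R2 = 21

21


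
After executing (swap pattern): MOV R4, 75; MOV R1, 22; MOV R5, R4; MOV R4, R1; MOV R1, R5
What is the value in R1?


Register state trace (swap pattern):
  MOV R4, 75  → R4 = 75
  MOV R1, 22  → R1 = 22
  MOV R5, R4  → R5 = 75  (save R4)
  MOV R4, R1  → R4 = 22  (R4 gets R1's value)
  MOV R1, R5  → R1 = 75  (R1 gets saved value)
Final: R1 = 75

75


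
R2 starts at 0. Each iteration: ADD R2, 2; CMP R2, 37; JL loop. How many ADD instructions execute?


Loop trace (R2 starts at 0, target 37, step 2):
  ADD #1: R2 = 0 + 2 = 2  → 2 < 37, loop
  ADD #2: R2 = 2 + 2 = 4  → 4 < 37, loop
  ADD #3: R2 = 4 + 2 = 6  → 6 < 37, loop
  ADD #4: R2 = 6 + 2 = 8  → 8 < 37, loop
  ADD #5: R2 = 8 + 2 = 10  → 10 < 37, loop
  ADD #6: R2 = 10 + 2 = 12  → 12 < 37, loop
  ADD #7: R2 = 12 + 2 = 14  → 14 < 37, loop
  ADD #8: R2 = 14 + 2 = 16  → 16 < 37, loop
  ADD #9: R2 = 16 + 2 = 18  → 18 < 37, loop
  ADD #10: R2 = 18 + 2 = 20  → 20 < 37, loop
  ADD #11: R2 = 20 + 2 = 22  → 22 < 37, loop
  ADD #12: R2 = 22 + 2 = 24  → 24 < 37, loop
  ADD #13: R2 = 24 + 2 = 26  → 26 < 37, loop
  ADD #14: R2 = 26 + 2 = 28  → 28 < 37, loop
  ADD #15: R2 = 28 + 2 = 30  → 30 < 37, loop
  ADD #16: R2 = 30 + 2 = 32  → 32 < 37, loop
  ADD #17: R2 = 32 + 2 = 34  → 34 < 37, loop
  ADD #18: R2 = 34 + 2 = 36  → 36 < 37, loop
  ADD #19: R2 = 36 + 2 = 38  → 38 >= 37, exit
Total ADD instructions: 19

19


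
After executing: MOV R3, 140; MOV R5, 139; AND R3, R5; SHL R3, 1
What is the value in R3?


Register state trace:
  MOV R3, 140  → R3 = 140 (0b10001100)
  MOV R5, 139  → R5 = 139 (0b10001011)
  AND R3, R5  → R3 = 140 AND 139 = 136 (0b10001000)
  SHL R3, 1  → R3 = 136 << 1 = 272
Final: R3 = 272

272


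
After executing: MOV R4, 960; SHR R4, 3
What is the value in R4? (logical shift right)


Register state trace:
  MOV R4, 960  → R4 = 960
  SHR R4, 3  → R4 = 960 >> 3 = 960 // 2^3 = 120
Final: R4 = 120

120


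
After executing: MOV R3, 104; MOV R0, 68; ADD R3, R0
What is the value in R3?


Register state trace:
  MOV R3, 104  → R3 = 104
  MOV R0, 68  → R0 = 68
  ADD R3, R0  → R3 = 104 + 68 = 172
Final: R3 = 172

172


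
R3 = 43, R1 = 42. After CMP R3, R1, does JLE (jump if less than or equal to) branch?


Trace:
  R3 = 43, R1 = 42
  CMP R3, R1  → compares 43 vs 42
  JLE checks: is 43 less than or equal to 42?
  43 > 42, so condition is false
Branch taken: No

No


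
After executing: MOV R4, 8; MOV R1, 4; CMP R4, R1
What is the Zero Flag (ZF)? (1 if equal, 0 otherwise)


Register state trace:
  MOV R4, 8  → R4 = 8
  MOV R1, 4  → R1 = 4
  CMP R4, R1  → computes 8 - 4 = 4
  Result is nonzero, so values are not equal
ZF = 0

0


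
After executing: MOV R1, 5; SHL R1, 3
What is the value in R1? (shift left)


Register state trace:
  MOV R1, 5  → R1 = 5
  SHL R1, 3  → R1 = 5 << 3 = 5 * 2^3 = 40
Final: R1 = 40

40


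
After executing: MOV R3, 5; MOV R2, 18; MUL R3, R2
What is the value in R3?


Register state trace:
  MOV R3, 5  → R3 = 5
  MOV R2, 18  → R2 = 18
  MUL R3, R2  → R3 = 5 * 18 = 90
Final: R3 = 90

90


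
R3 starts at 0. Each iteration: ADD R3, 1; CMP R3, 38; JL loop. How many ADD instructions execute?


Loop trace (R3 starts at 0, target 38, step 1):
  ADD #1: R3 = 0 + 1 = 1  → 1 < 38, loop
  ADD #2: R3 = 1 + 1 = 2  → 2 < 38, loop
  ADD #3: R3 = 2 + 1 = 3  → 3 < 38, loop
  ADD #4: R3 = 3 + 1 = 4  → 4 < 38, loop
  ADD #5: R3 = 4 + 1 = 5  → 5 < 38, loop
  ADD #6: R3 = 5 + 1 = 6  → 6 < 38, loop
  ADD #7: R3 = 6 + 1 = 7  → 7 < 38, loop
  ADD #8: R3 = 7 + 1 = 8  → 8 < 38, loop
  ADD #9: R3 = 8 + 1 = 9  → 9 < 38, loop
  ADD #10: R3 = 9 + 1 = 10  → 10 < 38, loop
  ADD #11: R3 = 10 + 1 = 11  → 11 < 38, loop
  ADD #12: R3 = 11 + 1 = 12  → 12 < 38, loop
  ADD #13: R3 = 12 + 1 = 13  → 13 < 38, loop
  ADD #14: R3 = 13 + 1 = 14  → 14 < 38, loop
  ADD #15: R3 = 14 + 1 = 15  → 15 < 38, loop
  ADD #16: R3 = 15 + 1 = 16  → 16 < 38, loop
  ADD #17: R3 = 16 + 1 = 17  → 17 < 38, loop
  ADD #18: R3 = 17 + 1 = 18  → 18 < 38, loop
  ADD #19: R3 = 18 + 1 = 19  → 19 < 38, loop
  ADD #20: R3 = 19 + 1 = 20  → 20 < 38, loop
  ADD #21: R3 = 20 + 1 = 21  → 21 < 38, loop
  ADD #22: R3 = 21 + 1 = 22  → 22 < 38, loop
  ADD #23: R3 = 22 + 1 = 23  → 23 < 38, loop
  ADD #24: R3 = 23 + 1 = 24  → 24 < 38, loop
  ADD #25: R3 = 24 + 1 = 25  → 25 < 38, loop
  ADD #26: R3 = 25 + 1 = 26  → 26 < 38, loop
  ADD #27: R3 = 26 + 1 = 27  → 27 < 38, loop
  ADD #28: R3 = 27 + 1 = 28  → 28 < 38, loop
  ADD #29: R3 = 28 + 1 = 29  → 29 < 38, loop
  ADD #30: R3 = 29 + 1 = 30  → 30 < 38, loop
  ADD #31: R3 = 30 + 1 = 31  → 31 < 38, loop
  ADD #32: R3 = 31 + 1 = 32  → 32 < 38, loop
  ADD #33: R3 = 32 + 1 = 33  → 33 < 38, loop
  ADD #34: R3 = 33 + 1 = 34  → 34 < 38, loop
  ADD #35: R3 = 34 + 1 = 35  → 35 < 38, loop
  ADD #36: R3 = 35 + 1 = 36  → 36 < 38, loop
  ADD #37: R3 = 36 + 1 = 37  → 37 < 38, loop
  ADD #38: R3 = 37 + 1 = 38  → 38 >= 38, exit
Total ADD instructions: 38

38


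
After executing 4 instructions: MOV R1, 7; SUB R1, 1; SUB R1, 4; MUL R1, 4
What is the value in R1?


Register state trace:
  MOV R1, 7  → R1 = 7
  SUB R1, 1  → R1 = 7 - 1 = 6
  SUB R1, 4  → R1 = 6 - 4 = 2
  MUL R1, 4  → R1 = 2 * 4 = 8
Final: R1 = 8

8


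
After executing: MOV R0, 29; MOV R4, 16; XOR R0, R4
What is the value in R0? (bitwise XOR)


Register state trace:
  MOV R0, 29  → R0 = 29 (0b00011101)
  MOV R4, 16  → R4 = 16 (0b00010000)
  XOR R0, R4  → R0 = 29 XOR 16 = 13 (0b00001101)
Final: R0 = 13

13


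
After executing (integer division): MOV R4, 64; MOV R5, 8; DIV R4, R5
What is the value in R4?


Register state trace:
  MOV R4, 64  → R4 = 64
  MOV R5, 8  → R5 = 8
  DIV R4, R5  → R4 = 64 // 8 = 8
Final: R4 = 8

8


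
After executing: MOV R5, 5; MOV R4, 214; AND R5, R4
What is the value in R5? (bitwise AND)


Register state trace:
  MOV R5, 5  → R5 = 5 (0b00000101)
  MOV R4, 214  → R4 = 214 (0b11010110)
  AND R5, R4  → R5 = 5 AND 214 = 4 (0b00000100)
Final: R5 = 4

4


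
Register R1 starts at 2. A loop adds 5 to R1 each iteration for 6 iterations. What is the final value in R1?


Starting value: R1 = 2
  Iter 1: R1 = 2 + 5 = 7
  Iter 2: R1 = 7 + 5 = 12
  Iter 3: R1 = 12 + 5 = 17
  Iter 4: R1 = 17 + 5 = 22
  Iter 5: R1 = 22 + 5 = 27
  Iter 6: R1 = 27 + 5 = 32
Final: R1 = 32

32


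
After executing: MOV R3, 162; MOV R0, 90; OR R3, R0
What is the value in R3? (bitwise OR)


Register state trace:
  MOV R3, 162  → R3 = 162 (0b10100010)
  MOV R0, 90  → R0 = 90 (0b01011010)
  OR R3, R0   → R3 = 162 OR 90 = 250 (0b11111010)
Final: R3 = 250

250


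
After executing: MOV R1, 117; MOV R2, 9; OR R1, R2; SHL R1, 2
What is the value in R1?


Register state trace:
  MOV R1, 117  → R1 = 117 (0b01110101)
  MOV R2, 9  → R2 = 9 (0b00001001)
  OR R1, R2  → R1 = 117 OR 9 = 125 (0b01111101)
  SHL R1, 2  → R1 = 125 << 2 = 500
Final: R1 = 500

500


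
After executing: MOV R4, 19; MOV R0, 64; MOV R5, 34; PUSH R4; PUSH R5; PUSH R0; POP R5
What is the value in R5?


Stack trace (top is rightmost):
  MOV R4, 19  → R4 = 19
  MOV R0, 64  → R0 = 64
  MOV R5, 34  → R5 = 34
  PUSH R4  → stack: [19]
  PUSH R5  → stack: [19, 34]
  PUSH R0  → stack: [19, 34, 64]
  POP R5  → R5 = 64, stack: [19, 34]
Final: R5 = 64

64


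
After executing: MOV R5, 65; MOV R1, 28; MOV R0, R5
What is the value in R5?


Register state trace:
  MOV R5, 65  → R5 = 65
  MOV R1, 28  → R1 = 28
  MOV R0, R5  → R0 = 65
Final: R5 = 65

65


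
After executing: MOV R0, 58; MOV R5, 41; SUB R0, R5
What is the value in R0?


Register state trace:
  MOV R0, 58  → R0 = 58
  MOV R5, 41  → R5 = 41
  SUB R0, R5  → R0 = 58 - 41 = 17
Final: R0 = 17

17


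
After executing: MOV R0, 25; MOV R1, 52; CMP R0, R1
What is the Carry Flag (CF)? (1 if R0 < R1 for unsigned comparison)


Register state trace:
  MOV R0, 25  → R0 = 25
  MOV R1, 52  → R1 = 52
  CMP R0, R1  → unsigned 25 - 52: borrow occurs
  25 < 52, so CF = 1
CF = 1

1


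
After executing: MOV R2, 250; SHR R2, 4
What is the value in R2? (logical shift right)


Register state trace:
  MOV R2, 250  → R2 = 250
  SHR R2, 4  → R2 = 250 >> 4 = 250 // 2^4 = 15
Final: R2 = 15

15


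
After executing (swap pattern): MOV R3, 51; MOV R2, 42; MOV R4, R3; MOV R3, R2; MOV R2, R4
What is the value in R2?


Register state trace (swap pattern):
  MOV R3, 51  → R3 = 51
  MOV R2, 42  → R2 = 42
  MOV R4, R3  → R4 = 51  (save R3)
  MOV R3, R2  → R3 = 42  (R3 gets R2's value)
  MOV R2, R4  → R2 = 51  (R2 gets saved value)
Final: R2 = 51

51


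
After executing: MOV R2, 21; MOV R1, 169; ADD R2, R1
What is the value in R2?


Register state trace:
  MOV R2, 21  → R2 = 21
  MOV R1, 169  → R1 = 169
  ADD R2, R1  → R2 = 21 + 169 = 190
Final: R2 = 190

190


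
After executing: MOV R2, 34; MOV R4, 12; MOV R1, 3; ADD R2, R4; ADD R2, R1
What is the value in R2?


Register state trace:
  MOV R2, 34  → R2 = 34
  MOV R4, 12  → R4 = 12
  MOV R1, 3  → R1 = 3
  ADD R2, R4  → R2 = 34 + 12 = 46
  ADD R2, R1  → R2 = 46 + 3 = 49
Final: R2 = 49

49


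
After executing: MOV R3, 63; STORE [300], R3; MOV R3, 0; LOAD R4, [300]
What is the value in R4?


Register and memory trace:
  MOV R3, 63  → R3 = 63
  STORE [300], R3  → mem[300] = 63
  MOV R3, 0  → R3 = 0
  LOAD R4, [300]  → R4 = mem[300] = 63
Final: R4 = 63

63


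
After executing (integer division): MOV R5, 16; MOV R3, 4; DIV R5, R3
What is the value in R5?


Register state trace:
  MOV R5, 16  → R5 = 16
  MOV R3, 4  → R3 = 4
  DIV R5, R3  → R5 = 16 // 4 = 4
Final: R5 = 4

4


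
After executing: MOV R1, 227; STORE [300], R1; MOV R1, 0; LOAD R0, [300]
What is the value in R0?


Register and memory trace:
  MOV R1, 227  → R1 = 227
  STORE [300], R1  → mem[300] = 227
  MOV R1, 0  → R1 = 0
  LOAD R0, [300]  → R0 = mem[300] = 227
Final: R0 = 227

227


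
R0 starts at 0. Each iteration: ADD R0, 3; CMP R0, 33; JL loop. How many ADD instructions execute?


Loop trace (R0 starts at 0, target 33, step 3):
  ADD #1: R0 = 0 + 3 = 3  → 3 < 33, loop
  ADD #2: R0 = 3 + 3 = 6  → 6 < 33, loop
  ADD #3: R0 = 6 + 3 = 9  → 9 < 33, loop
  ADD #4: R0 = 9 + 3 = 12  → 12 < 33, loop
  ADD #5: R0 = 12 + 3 = 15  → 15 < 33, loop
  ADD #6: R0 = 15 + 3 = 18  → 18 < 33, loop
  ADD #7: R0 = 18 + 3 = 21  → 21 < 33, loop
  ADD #8: R0 = 21 + 3 = 24  → 24 < 33, loop
  ADD #9: R0 = 24 + 3 = 27  → 27 < 33, loop
  ADD #10: R0 = 27 + 3 = 30  → 30 < 33, loop
  ADD #11: R0 = 30 + 3 = 33  → 33 >= 33, exit
Total ADD instructions: 11

11


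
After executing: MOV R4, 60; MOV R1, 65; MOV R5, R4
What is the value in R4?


Register state trace:
  MOV R4, 60  → R4 = 60
  MOV R1, 65  → R1 = 65
  MOV R5, R4  → R5 = 60
Final: R4 = 60

60


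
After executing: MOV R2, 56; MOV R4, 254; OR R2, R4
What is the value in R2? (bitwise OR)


Register state trace:
  MOV R2, 56  → R2 = 56 (0b00111000)
  MOV R4, 254  → R4 = 254 (0b11111110)
  OR R2, R4   → R2 = 56 OR 254 = 254 (0b11111110)
Final: R2 = 254

254


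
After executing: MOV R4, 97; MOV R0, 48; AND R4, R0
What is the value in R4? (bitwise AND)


Register state trace:
  MOV R4, 97  → R4 = 97 (0b01100001)
  MOV R0, 48  → R0 = 48 (0b00110000)
  AND R4, R0  → R4 = 97 AND 48 = 32 (0b00100000)
Final: R4 = 32

32


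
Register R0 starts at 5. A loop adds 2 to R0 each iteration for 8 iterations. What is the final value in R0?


Starting value: R0 = 5
  Iter 1: R0 = 5 + 2 = 7
  Iter 2: R0 = 7 + 2 = 9
  Iter 3: R0 = 9 + 2 = 11
  Iter 4: R0 = 11 + 2 = 13
  Iter 5: R0 = 13 + 2 = 15
  Iter 6: R0 = 15 + 2 = 17
  Iter 7: R0 = 17 + 2 = 19
  Iter 8: R0 = 19 + 2 = 21
Final: R0 = 21

21


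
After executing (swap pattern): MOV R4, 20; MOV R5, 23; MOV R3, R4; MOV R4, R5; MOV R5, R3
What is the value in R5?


Register state trace (swap pattern):
  MOV R4, 20  → R4 = 20
  MOV R5, 23  → R5 = 23
  MOV R3, R4  → R3 = 20  (save R4)
  MOV R4, R5  → R4 = 23  (R4 gets R5's value)
  MOV R5, R3  → R5 = 20  (R5 gets saved value)
Final: R5 = 20

20


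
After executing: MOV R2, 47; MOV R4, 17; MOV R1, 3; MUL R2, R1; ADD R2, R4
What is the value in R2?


Register state trace:
  MOV R2, 47  → R2 = 47
  MOV R4, 17  → R4 = 17
  MOV R1, 3  → R1 = 3
  MUL R2, R1  → R2 = 47 * 3 = 141
  ADD R2, R4  → R2 = 141 + 17 = 158
Final: R2 = 158

158


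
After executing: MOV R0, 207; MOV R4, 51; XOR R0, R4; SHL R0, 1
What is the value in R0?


Register state trace:
  MOV R0, 207  → R0 = 207 (0b11001111)
  MOV R4, 51  → R4 = 51 (0b00110011)
  XOR R0, R4  → R0 = 207 XOR 51 = 252 (0b11111100)
  SHL R0, 1  → R0 = 252 << 1 = 504
Final: R0 = 504

504


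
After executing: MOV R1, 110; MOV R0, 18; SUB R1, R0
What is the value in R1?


Register state trace:
  MOV R1, 110  → R1 = 110
  MOV R0, 18  → R0 = 18
  SUB R1, R0  → R1 = 110 - 18 = 92
Final: R1 = 92

92


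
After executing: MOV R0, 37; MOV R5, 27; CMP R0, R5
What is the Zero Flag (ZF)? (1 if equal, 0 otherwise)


Register state trace:
  MOV R0, 37  → R0 = 37
  MOV R5, 27  → R5 = 27
  CMP R0, R5  → computes 37 - 27 = 10
  Result is nonzero, so values are not equal
ZF = 0

0


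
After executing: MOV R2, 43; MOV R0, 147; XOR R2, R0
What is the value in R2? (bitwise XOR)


Register state trace:
  MOV R2, 43  → R2 = 43 (0b00101011)
  MOV R0, 147  → R0 = 147 (0b10010011)
  XOR R2, R0  → R2 = 43 XOR 147 = 184 (0b10111000)
Final: R2 = 184

184


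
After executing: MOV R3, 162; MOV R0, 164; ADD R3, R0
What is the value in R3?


Register state trace:
  MOV R3, 162  → R3 = 162
  MOV R0, 164  → R0 = 164
  ADD R3, R0  → R3 = 162 + 164 = 326
Final: R3 = 326

326


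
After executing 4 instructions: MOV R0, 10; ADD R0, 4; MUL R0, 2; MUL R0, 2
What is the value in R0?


Register state trace:
  MOV R0, 10  → R0 = 10
  ADD R0, 4  → R0 = 10 + 4 = 14
  MUL R0, 2  → R0 = 14 * 2 = 28
  MUL R0, 2  → R0 = 28 * 2 = 56
Final: R0 = 56

56


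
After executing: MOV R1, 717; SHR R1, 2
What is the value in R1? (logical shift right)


Register state trace:
  MOV R1, 717  → R1 = 717
  SHR R1, 2  → R1 = 717 >> 2 = 717 // 2^2 = 179
Final: R1 = 179

179


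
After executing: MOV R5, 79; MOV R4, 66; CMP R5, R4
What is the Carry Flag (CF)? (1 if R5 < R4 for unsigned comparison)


Register state trace:
  MOV R5, 79  → R5 = 79
  MOV R4, 66  → R4 = 66
  CMP R5, R4  → unsigned 79 - 66: no borrow
  79 >= 66, so CF = 0
CF = 0

0


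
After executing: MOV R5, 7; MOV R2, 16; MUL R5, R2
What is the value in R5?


Register state trace:
  MOV R5, 7  → R5 = 7
  MOV R2, 16  → R2 = 16
  MUL R5, R2  → R5 = 7 * 16 = 112
Final: R5 = 112

112


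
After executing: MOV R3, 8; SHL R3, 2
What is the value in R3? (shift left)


Register state trace:
  MOV R3, 8  → R3 = 8
  SHL R3, 2  → R3 = 8 << 2 = 8 * 2^2 = 32
Final: R3 = 32

32


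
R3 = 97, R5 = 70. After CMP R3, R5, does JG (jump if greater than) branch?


Trace:
  R3 = 97, R5 = 70
  CMP R3, R5  → compares 97 vs 70
  JG checks: is 97 greater than 70?
  97 > 70, so condition is true
Branch taken: Yes

Yes


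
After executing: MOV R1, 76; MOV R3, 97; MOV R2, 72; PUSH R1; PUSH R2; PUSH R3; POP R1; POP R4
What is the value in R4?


Stack trace (top is rightmost):
  MOV R1, 76  → R1 = 76
  MOV R3, 97  → R3 = 97
  MOV R2, 72  → R2 = 72
  PUSH R1  → stack: [76]
  PUSH R2  → stack: [76, 72]
  PUSH R3  → stack: [76, 72, 97]
  POP R1  → R1 = 97, stack: [76, 72]
  POP R4  → R4 = 72, stack: [76]
Final: R4 = 72

72


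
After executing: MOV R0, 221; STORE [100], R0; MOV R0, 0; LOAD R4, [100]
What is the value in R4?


Register and memory trace:
  MOV R0, 221  → R0 = 221
  STORE [100], R0  → mem[100] = 221
  MOV R0, 0  → R0 = 0
  LOAD R4, [100]  → R4 = mem[100] = 221
Final: R4 = 221

221
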